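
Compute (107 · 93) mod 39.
Reduce the factors first: 107 ≡ 29, 93 ≡ 15 (mod 39), so 107 · 93 ≡ 29 · 15 (mod 39). 29 · 15 = 435. Dividing by 39: 435 = 11·39 + 6. So (107 · 93) mod 39 = 6.

Final answer: 6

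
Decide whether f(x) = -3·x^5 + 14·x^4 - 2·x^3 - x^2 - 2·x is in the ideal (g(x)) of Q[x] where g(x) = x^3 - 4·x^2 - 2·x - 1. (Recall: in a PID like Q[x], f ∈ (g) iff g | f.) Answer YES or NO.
YES

In Q[x] the ideal (g) consists of all multiples of g, so f ∈ (g) iff g | f, i.e. iff the remainder of f on division by g is 0. Divide f by g (g is monic, so eliminate the leading term of the running remainder at each step):
  leading term -3·x^5: subtract (-3·x^2)·g(x) = -3·x^5 + 12·x^4 + 6·x^3 + 3·x^2, leaving 2·x^4 - 8·x^3 - 4·x^2 - 2·x
  leading term 2·x^4: subtract (2·x)·g(x) = 2·x^4 - 8·x^3 - 4·x^2 - 2·x, leaving 0
The remainder is 0, so f(x) = g(x) · h(x) with h(x) = -3·x^2 + 2·x. Hence g | f, i.e. f ∈ (g).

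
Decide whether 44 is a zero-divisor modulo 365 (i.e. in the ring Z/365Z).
NO

gcd(44, 365) = 1, so 44 is a unit in Z/365Z (it has a multiplicative inverse). A unit cannot be a zero-divisor: if 44·b ≡ 0 then multiplying both sides by 44^(−1) gives b ≡ 0. So 44 is not a zero-divisor.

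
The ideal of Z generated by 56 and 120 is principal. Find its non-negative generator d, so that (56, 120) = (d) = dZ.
In the PID Z, (a, b) is generated by gcd(a, b). Compute gcd(120, 56) with the extended Euclidean algorithm, tracking rows (r, s, t) with s·120 + t·56 = r:
  row A: (120, 1, 0)   [1·120 + 0·56 = 120]
  row B: (56, 0, 1)   [0·120 + 1·56 = 56]
  120 = 2·56 + 8   → row C = row A − 2·row B = (8, 1, −2)   [check: 1·120 − 2·56 = 8]
  56 = 7·8 + 0   → remainder 0, stop. gcd = 8 (last nonzero row C).
So gcd(56, 120) = 8, with Bézout identity 1·120 − 2·56 = 8. Containment (⊇): the Bézout identity exhibits 8 as an element of (56, 120), giving (8) ⊆ (56, 120). Containment (⊆): since 8 | 56 and 8 | 120 (56 = 8·7, 120 = 8·15), every Z-linear combination of 56 and 120 is divisible by 8, so (56, 120) ⊆ (8). Therefore (56, 120) = (8), d = 8.

Final answer: (56, 120) = (8); d = 8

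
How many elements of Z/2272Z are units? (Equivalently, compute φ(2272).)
Z/2272Z has φ(2272) = 1120 units

An element a ∈ Z/2272Z is a unit iff gcd(a, 2272) = 1, so the number of units is φ(2272). φ is multiplicative, with φ(p^e) = p^e − p^(e−1). Factorise 2272 = 2^5 · 71. Then
  φ(2272) = (2^5 − 2^4) · (71 − 1) = 16 · 70 = 1120.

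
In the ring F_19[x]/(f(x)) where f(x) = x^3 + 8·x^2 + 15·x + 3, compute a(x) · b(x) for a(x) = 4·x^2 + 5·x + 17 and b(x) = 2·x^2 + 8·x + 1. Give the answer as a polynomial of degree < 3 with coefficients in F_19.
Multiply as integer polynomials: a · b = 8·x^4 + 42·x^3 + 78·x^2 + 141·x + 17. Reducing coefficients mod 19: a · b ≡ 8·x^4 + 4·x^3 + 2·x^2 + 8·x + 17. Now divide by f(x) = x^3 + 8·x^2 + 15·x + 3 in F_19[x], eliminating the leading term at each step:
  leading term 8·x^4: subtract (8·x)·f(x) = 8·x^4 + 7·x^3 + 6·x^2 + 5·x, leaving 16·x^3 + 15·x^2 + 3·x + 17 (coefficients mod 19)
  leading term 16·x^3: subtract (16)·f(x) = 16·x^3 + 14·x^2 + 12·x + 10, leaving x^2 + 10·x + 7 (coefficients mod 19)
The degree is now < 3, so this is the remainder. Hence a · b ≡ x^2 + 10·x + 7 in F_19[x]/(f).

Final answer: a · b ≡ x^2 + 10·x + 7 (mod f(x))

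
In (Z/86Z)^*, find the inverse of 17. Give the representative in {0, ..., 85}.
Apply the extended Euclidean algorithm to (86, 17), tracking rows (r, s, t) with s·86 + t·17 = r. Each division r_prev = q·r_cur + r_new produces the new row as (previous row) − q·(current row):
  row A: (86, 1, 0)   [1·86 + 0·17 = 86]
  row B: (17, 0, 1)   [0·86 + 1·17 = 17]
  86 = 5·17 + 1   → row C = row A − 5·row B = (1, 1, −5)   [check: 1·86 − 5·17 = 1]
  17 = 17·1 + 0   → remainder 0, stop. gcd = 1 (last nonzero row C).
The gcd is 1, so 17 is invertible mod 86. The last nonzero row gives 1·86 − 5·17 = 1, so t = −5. So 17^(−1) ≡ −5 ≡ 81 (mod 86). Verify: 17 · 81 = 1377 ≡ 1 (mod 86). ✓

Final answer: 17^(−1) ≡ 81 (mod 86)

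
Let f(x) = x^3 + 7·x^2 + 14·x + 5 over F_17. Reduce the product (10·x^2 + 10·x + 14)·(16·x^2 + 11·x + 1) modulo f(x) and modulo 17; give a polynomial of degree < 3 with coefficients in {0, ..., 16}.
a · b ≡ 8·x^2 + 10·x + 14 (mod f(x))

Multiply as integer polynomials: a · b = 160·x^4 + 270·x^3 + 344·x^2 + 164·x + 14. Reducing coefficients mod 17: a · b ≡ 7·x^4 + 15·x^3 + 4·x^2 + 11·x + 14. Now divide by f(x) = x^3 + 7·x^2 + 14·x + 5 in F_17[x], eliminating the leading term at each step:
  leading term 7·x^4: subtract (7·x)·f(x) = 7·x^4 + 15·x^3 + 13·x^2 + x, leaving 8·x^2 + 10·x + 14 (coefficients mod 17)
The degree is now < 3, so this is the remainder. Hence a · b ≡ 8·x^2 + 10·x + 14 in F_17[x]/(f).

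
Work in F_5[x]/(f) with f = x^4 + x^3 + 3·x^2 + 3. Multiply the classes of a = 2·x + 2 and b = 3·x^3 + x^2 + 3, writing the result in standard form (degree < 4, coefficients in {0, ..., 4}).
Multiply as integer polynomials: a · b = 6·x^4 + 8·x^3 + 2·x^2 + 6·x + 6. Reducing coefficients mod 5: a · b ≡ x^4 + 3·x^3 + 2·x^2 + x + 1. Now divide by f(x) = x^4 + x^3 + 3·x^2 + 3 in F_5[x], eliminating the leading term at each step:
  leading term x^4: subtract (1)·f(x) = x^4 + x^3 + 3·x^2 + 3, leaving 2·x^3 + 4·x^2 + x + 3 (coefficients mod 5)
The degree is now < 4, so this is the remainder. Hence a · b ≡ 2·x^3 + 4·x^2 + x + 3 in F_5[x]/(f).

Final answer: a · b ≡ 2·x^3 + 4·x^2 + x + 3 (mod f(x))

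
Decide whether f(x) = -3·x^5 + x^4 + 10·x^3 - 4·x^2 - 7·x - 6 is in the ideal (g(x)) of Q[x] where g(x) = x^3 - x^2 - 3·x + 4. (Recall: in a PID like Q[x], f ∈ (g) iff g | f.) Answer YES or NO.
NO

In Q[x] the ideal (g) consists of all multiples of g, so f ∈ (g) iff g | f, i.e. iff the remainder of f on division by g is 0. Divide f by g (g is monic, so eliminate the leading term of the running remainder at each step):
  leading term -3·x^5: subtract (-3·x^2)·g(x) = -3·x^5 + 3·x^4 + 9·x^3 - 12·x^2, leaving -2·x^4 + x^3 + 8·x^2 - 7·x - 6
  leading term -2·x^4: subtract (-2·x)·g(x) = -2·x^4 + 2·x^3 + 6·x^2 - 8·x, leaving -x^3 + 2·x^2 + x - 6
  leading term -x^3: subtract (-1)·g(x) = -x^3 + x^2 + 3·x - 4, leaving x^2 - 2·x - 2
The remainder r(x) = x^2 - 2·x - 2 ≠ 0 (and deg r < deg g), so g ∤ f, i.e. f ∉ (g).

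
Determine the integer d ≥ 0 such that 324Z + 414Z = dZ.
In the PID Z, (a, b) is generated by gcd(a, b). Compute gcd(414, 324) with the extended Euclidean algorithm, tracking rows (r, s, t) with s·414 + t·324 = r:
  row A: (414, 1, 0)   [1·414 + 0·324 = 414]
  row B: (324, 0, 1)   [0·414 + 1·324 = 324]
  414 = 1·324 + 90   → row C = row A − 1·row B = (90, 1, −1)   [check: 1·414 − 1·324 = 90]
  324 = 3·90 + 54   → row D = row B − 3·row C = (54, −3, 4)   [check: −3·414 + 4·324 = 54]
  90 = 1·54 + 36   → row E = row C − 1·row D = (36, 4, −5)   [check: 4·414 − 5·324 = 36]
  54 = 1·36 + 18   → row F = row D − 1·row E = (18, −7, 9)   [check: −7·414 + 9·324 = 18]
  36 = 2·18 + 0   → remainder 0, stop. gcd = 18 (last nonzero row F).
So gcd(324, 414) = 18, with Bézout identity −7·414 + 9·324 = 18. Containment (⊇): the Bézout identity exhibits 18 as an element of (324, 414), giving (18) ⊆ (324, 414). Containment (⊆): since 18 | 324 and 18 | 414 (324 = 18·18, 414 = 18·23), every Z-linear combination of 324 and 414 is divisible by 18, so (324, 414) ⊆ (18). Therefore (324, 414) = (18), d = 18.

Final answer: (324, 414) = (18); d = 18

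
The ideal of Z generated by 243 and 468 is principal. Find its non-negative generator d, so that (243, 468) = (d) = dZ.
In the PID Z, (a, b) is generated by gcd(a, b). Compute gcd(468, 243) with the extended Euclidean algorithm, tracking rows (r, s, t) with s·468 + t·243 = r:
  row A: (468, 1, 0)   [1·468 + 0·243 = 468]
  row B: (243, 0, 1)   [0·468 + 1·243 = 243]
  468 = 1·243 + 225   → row C = row A − 1·row B = (225, 1, −1)   [check: 1·468 − 1·243 = 225]
  243 = 1·225 + 18   → row D = row B − 1·row C = (18, −1, 2)   [check: −1·468 + 2·243 = 18]
  225 = 12·18 + 9   → row E = row C − 12·row D = (9, 13, −25)   [check: 13·468 − 25·243 = 9]
  18 = 2·9 + 0   → remainder 0, stop. gcd = 9 (last nonzero row E).
So gcd(243, 468) = 9, with Bézout identity 13·468 − 25·243 = 9. Containment (⊇): the Bézout identity exhibits 9 as an element of (243, 468), giving (9) ⊆ (243, 468). Containment (⊆): since 9 | 243 and 9 | 468 (243 = 9·27, 468 = 9·52), every Z-linear combination of 243 and 468 is divisible by 9, so (243, 468) ⊆ (9). Therefore (243, 468) = (9), d = 9.

Final answer: (243, 468) = (9); d = 9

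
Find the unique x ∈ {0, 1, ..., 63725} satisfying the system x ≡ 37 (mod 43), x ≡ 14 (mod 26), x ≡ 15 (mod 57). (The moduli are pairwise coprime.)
The moduli 43, 26, 57 are pairwise coprime, so by the CRT there is a unique solution mod 43·26·57 = 63726.
Solve by successive substitution. Start with x ≡ 37 (mod 43).
  Combine with x ≡ 14 (mod 26): write x = 37 + 43·t and require 37 + 43·t ≡ 14 (mod 26), i.e. 43·t ≡ 14 − 37 ≡ 3 (mod 26). Since 43^(−1) ≡ 23 (mod 26) (43 ≡ 17 (mod 26)), t ≡ 23·3 ≡ 17 (mod 26). So x ≡ 37 + 43·17 = 768 (mod 1118).
  Combine with x ≡ 15 (mod 57): write x = 768 + 1118·t and require 768 + 1118·t ≡ 15 (mod 57), i.e. 1118·t ≡ 15 − 768 ≡ 45 (mod 57). Since 1118^(−1) ≡ 44 (mod 57) (1118 ≡ 35 (mod 57)), t ≡ 44·45 ≡ 42 (mod 57). So x ≡ 768 + 1118·42 = 47724 (mod 63726).
Unique solution in [0, 63726): x = 47724.

Final answer: x ≡ 47724 (mod 63726); the representative in [0, 63726) is 47724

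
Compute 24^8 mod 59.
Use repeated squaring. Binary(8) = 1000. Walk through the bits of the exponent 8 left-to-right: at each bit after the leading one, square the running value, then multiply by 24 if the bit is 1 (always reducing mod 59):
  bit 1 = 1 (leading): start with 24.
  bit 2 = 0: square 24^2 = 576 ≡ 45 (mod 59).
  bit 3 = 0: square 45^2 = 2025 ≡ 19 (mod 59).
  bit 4 = 0: square 19^2 = 361 ≡ 7 (mod 59).
Final value: 24^8 ≡ 7 (mod 59).

Final answer: 7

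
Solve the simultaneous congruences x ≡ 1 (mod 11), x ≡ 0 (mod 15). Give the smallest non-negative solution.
x ≡ 45 (mod 165); the representative in [0, 165) is 45

The moduli 11, 15 are pairwise coprime, so by the CRT there is a unique solution mod 11·15 = 165.
Solve by successive substitution. Start with x ≡ 1 (mod 11).
  Combine with x ≡ 0 (mod 15): write x = 1 + 11·t and require 1 + 11·t ≡ 0 (mod 15), i.e. 11·t ≡ 0 − 1 ≡ 14 (mod 15). Since 11^(−1) ≡ 11 (mod 15), t ≡ 11·14 ≡ 4 (mod 15). So x ≡ 1 + 11·4 = 45 (mod 165).
Unique solution in [0, 165): x = 45.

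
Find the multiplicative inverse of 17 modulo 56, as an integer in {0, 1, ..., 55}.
17^(−1) ≡ 33 (mod 56)

Apply the extended Euclidean algorithm to (56, 17), tracking rows (r, s, t) with s·56 + t·17 = r. Each division r_prev = q·r_cur + r_new produces the new row as (previous row) − q·(current row):
  row A: (56, 1, 0)   [1·56 + 0·17 = 56]
  row B: (17, 0, 1)   [0·56 + 1·17 = 17]
  56 = 3·17 + 5   → row C = row A − 3·row B = (5, 1, −3)   [check: 1·56 − 3·17 = 5]
  17 = 3·5 + 2   → row D = row B − 3·row C = (2, −3, 10)   [check: −3·56 + 10·17 = 2]
  5 = 2·2 + 1   → row E = row C − 2·row D = (1, 7, −23)   [check: 7·56 − 23·17 = 1]
  2 = 2·1 + 0   → remainder 0, stop. gcd = 1 (last nonzero row E).
The gcd is 1, so 17 is invertible mod 56. The last nonzero row gives 7·56 − 23·17 = 1, so t = −23. So 17^(−1) ≡ −23 ≡ 33 (mod 56). Verify: 17 · 33 = 561 ≡ 1 (mod 56). ✓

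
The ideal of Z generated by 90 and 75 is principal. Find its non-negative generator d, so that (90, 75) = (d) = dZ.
In the PID Z, (a, b) is generated by gcd(a, b). Compute gcd(90, 75) with the extended Euclidean algorithm, tracking rows (r, s, t) with s·90 + t·75 = r:
  row A: (90, 1, 0)   [1·90 + 0·75 = 90]
  row B: (75, 0, 1)   [0·90 + 1·75 = 75]
  90 = 1·75 + 15   → row C = row A − 1·row B = (15, 1, −1)   [check: 1·90 − 1·75 = 15]
  75 = 5·15 + 0   → remainder 0, stop. gcd = 15 (last nonzero row C).
So gcd(90, 75) = 15, with Bézout identity 1·90 − 1·75 = 15. Containment (⊇): the Bézout identity exhibits 15 as an element of (90, 75), giving (15) ⊆ (90, 75). Containment (⊆): since 15 | 90 and 15 | 75 (90 = 15·6, 75 = 15·5), every Z-linear combination of 90 and 75 is divisible by 15, so (90, 75) ⊆ (15). Therefore (90, 75) = (15), d = 15.

Final answer: (90, 75) = (15); d = 15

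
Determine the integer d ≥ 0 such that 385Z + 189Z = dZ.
(385, 189) = (7); d = 7

In the PID Z, (a, b) is generated by gcd(a, b). Compute gcd(385, 189) with the extended Euclidean algorithm, tracking rows (r, s, t) with s·385 + t·189 = r:
  row A: (385, 1, 0)   [1·385 + 0·189 = 385]
  row B: (189, 0, 1)   [0·385 + 1·189 = 189]
  385 = 2·189 + 7   → row C = row A − 2·row B = (7, 1, −2)   [check: 1·385 − 2·189 = 7]
  189 = 27·7 + 0   → remainder 0, stop. gcd = 7 (last nonzero row C).
So gcd(385, 189) = 7, with Bézout identity 1·385 − 2·189 = 7. Containment (⊇): the Bézout identity exhibits 7 as an element of (385, 189), giving (7) ⊆ (385, 189). Containment (⊆): since 7 | 385 and 7 | 189 (385 = 7·55, 189 = 7·27), every Z-linear combination of 385 and 189 is divisible by 7, so (385, 189) ⊆ (7). Therefore (385, 189) = (7), d = 7.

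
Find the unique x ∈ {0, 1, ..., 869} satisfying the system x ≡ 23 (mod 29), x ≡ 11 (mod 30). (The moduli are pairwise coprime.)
x ≡ 371 (mod 870); the representative in [0, 870) is 371

The moduli 29, 30 are pairwise coprime, so by the CRT there is a unique solution mod 29·30 = 870.
Solve by successive substitution. Start with x ≡ 23 (mod 29).
  Combine with x ≡ 11 (mod 30): write x = 23 + 29·t and require 23 + 29·t ≡ 11 (mod 30), i.e. 29·t ≡ 11 − 23 ≡ 18 (mod 30). Since 29^(−1) ≡ 29 (mod 30), t ≡ 29·18 ≡ 12 (mod 30). So x ≡ 23 + 29·12 = 371 (mod 870).
Unique solution in [0, 870): x = 371.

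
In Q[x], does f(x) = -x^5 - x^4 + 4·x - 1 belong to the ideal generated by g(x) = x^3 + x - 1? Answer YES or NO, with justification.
In Q[x] the ideal (g) consists of all multiples of g, so f ∈ (g) iff g | f, i.e. iff the remainder of f on division by g is 0. Divide f by g (g is monic, so eliminate the leading term of the running remainder at each step):
  leading term -x^5: subtract (-x^2)·g(x) = -x^5 - x^3 + x^2, leaving -x^4 + x^3 - x^2 + 4·x - 1
  leading term -x^4: subtract (-x)·g(x) = -x^4 - x^2 + x, leaving x^3 + 3·x - 1
  leading term x^3: subtract (1)·g(x) = x^3 + x - 1, leaving 2·x
The remainder r(x) = 2·x ≠ 0 (and deg r < deg g), so g ∤ f, i.e. f ∉ (g).

Final answer: NO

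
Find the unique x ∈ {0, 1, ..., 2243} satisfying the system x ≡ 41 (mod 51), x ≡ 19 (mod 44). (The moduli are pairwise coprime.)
The moduli 51, 44 are pairwise coprime, so by the CRT there is a unique solution mod 51·44 = 2244.
Solve by successive substitution. Start with x ≡ 41 (mod 51).
  Combine with x ≡ 19 (mod 44): write x = 41 + 51·t and require 41 + 51·t ≡ 19 (mod 44), i.e. 51·t ≡ 19 − 41 ≡ 22 (mod 44). Since 51^(−1) ≡ 19 (mod 44) (51 ≡ 7 (mod 44)), t ≡ 19·22 ≡ 22 (mod 44). So x ≡ 41 + 51·22 = 1163 (mod 2244).
Unique solution in [0, 2244): x = 1163.

Final answer: x ≡ 1163 (mod 2244); the representative in [0, 2244) is 1163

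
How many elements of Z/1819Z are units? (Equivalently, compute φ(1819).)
An element a ∈ Z/1819Z is a unit iff gcd(a, 1819) = 1, so the number of units is φ(1819). φ is multiplicative, with φ(p^e) = p^e − p^(e−1). Factorise 1819 = 17 · 107. Then
  φ(1819) = (17 − 1) · (107 − 1) = 16 · 106 = 1696.

Final answer: Z/1819Z has φ(1819) = 1696 units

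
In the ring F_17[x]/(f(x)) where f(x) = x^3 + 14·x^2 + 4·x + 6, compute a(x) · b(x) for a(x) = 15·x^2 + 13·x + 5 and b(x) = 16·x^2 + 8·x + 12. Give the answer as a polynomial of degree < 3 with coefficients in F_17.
Multiply as integer polynomials: a · b = 240·x^4 + 328·x^3 + 364·x^2 + 196·x + 60. Reducing coefficients mod 17: a · b ≡ 2·x^4 + 5·x^3 + 7·x^2 + 9·x + 9. Now divide by f(x) = x^3 + 14·x^2 + 4·x + 6 in F_17[x], eliminating the leading term at each step:
  leading term 2·x^4: subtract (2·x)·f(x) = 2·x^4 + 11·x^3 + 8·x^2 + 12·x, leaving 11·x^3 + 16·x^2 + 14·x + 9 (coefficients mod 17)
  leading term 11·x^3: subtract (11)·f(x) = 11·x^3 + x^2 + 10·x + 15, leaving 15·x^2 + 4·x + 11 (coefficients mod 17)
The degree is now < 3, so this is the remainder. Hence a · b ≡ 15·x^2 + 4·x + 11 in F_17[x]/(f).

Final answer: a · b ≡ 15·x^2 + 4·x + 11 (mod f(x))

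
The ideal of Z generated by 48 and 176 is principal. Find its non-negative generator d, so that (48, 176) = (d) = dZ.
(48, 176) = (16); d = 16

In the PID Z, (a, b) is generated by gcd(a, b). Compute gcd(176, 48) with the extended Euclidean algorithm, tracking rows (r, s, t) with s·176 + t·48 = r:
  row A: (176, 1, 0)   [1·176 + 0·48 = 176]
  row B: (48, 0, 1)   [0·176 + 1·48 = 48]
  176 = 3·48 + 32   → row C = row A − 3·row B = (32, 1, −3)   [check: 1·176 − 3·48 = 32]
  48 = 1·32 + 16   → row D = row B − 1·row C = (16, −1, 4)   [check: −1·176 + 4·48 = 16]
  32 = 2·16 + 0   → remainder 0, stop. gcd = 16 (last nonzero row D).
So gcd(48, 176) = 16, with Bézout identity −1·176 + 4·48 = 16. Containment (⊇): the Bézout identity exhibits 16 as an element of (48, 176), giving (16) ⊆ (48, 176). Containment (⊆): since 16 | 48 and 16 | 176 (48 = 16·3, 176 = 16·11), every Z-linear combination of 48 and 176 is divisible by 16, so (48, 176) ⊆ (16). Therefore (48, 176) = (16), d = 16.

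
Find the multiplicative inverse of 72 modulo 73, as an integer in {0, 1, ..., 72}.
72^(−1) ≡ 72 (mod 73)

Apply the extended Euclidean algorithm to (73, 72), tracking rows (r, s, t) with s·73 + t·72 = r. Each division r_prev = q·r_cur + r_new produces the new row as (previous row) − q·(current row):
  row A: (73, 1, 0)   [1·73 + 0·72 = 73]
  row B: (72, 0, 1)   [0·73 + 1·72 = 72]
  73 = 1·72 + 1   → row C = row A − 1·row B = (1, 1, −1)   [check: 1·73 − 1·72 = 1]
  72 = 72·1 + 0   → remainder 0, stop. gcd = 1 (last nonzero row C).
The gcd is 1, so 72 is invertible mod 73. The last nonzero row gives 1·73 − 1·72 = 1, so t = −1. So 72^(−1) ≡ −1 ≡ 72 (mod 73). Verify: 72 · 72 = 5184 ≡ 1 (mod 73). ✓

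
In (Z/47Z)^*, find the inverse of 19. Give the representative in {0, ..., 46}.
19^(−1) ≡ 5 (mod 47)

Apply the extended Euclidean algorithm to (47, 19), tracking rows (r, s, t) with s·47 + t·19 = r. Each division r_prev = q·r_cur + r_new produces the new row as (previous row) − q·(current row):
  row A: (47, 1, 0)   [1·47 + 0·19 = 47]
  row B: (19, 0, 1)   [0·47 + 1·19 = 19]
  47 = 2·19 + 9   → row C = row A − 2·row B = (9, 1, −2)   [check: 1·47 − 2·19 = 9]
  19 = 2·9 + 1   → row D = row B − 2·row C = (1, −2, 5)   [check: −2·47 + 5·19 = 1]
  9 = 9·1 + 0   → remainder 0, stop. gcd = 1 (last nonzero row D).
The gcd is 1, so 19 is invertible mod 47. The last nonzero row gives −2·47 + 5·19 = 1, so t = 5. So 19^(−1) ≡ 5 (mod 47). Verify: 19 · 5 = 95 ≡ 1 (mod 47). ✓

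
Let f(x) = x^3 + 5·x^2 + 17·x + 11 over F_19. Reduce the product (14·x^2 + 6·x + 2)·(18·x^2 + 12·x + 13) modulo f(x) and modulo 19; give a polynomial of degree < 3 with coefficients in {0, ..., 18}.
Multiply as integer polynomials: a · b = 252·x^4 + 276·x^3 + 290·x^2 + 102·x + 26. Reducing coefficients mod 19: a · b ≡ 5·x^4 + 10·x^3 + 5·x^2 + 7·x + 7. Now divide by f(x) = x^3 + 5·x^2 + 17·x + 11 in F_19[x], eliminating the leading term at each step:
  leading term 5·x^4: subtract (5·x)·f(x) = 5·x^4 + 6·x^3 + 9·x^2 + 17·x, leaving 4·x^3 + 15·x^2 + 9·x + 7 (coefficients mod 19)
  leading term 4·x^3: subtract (4)·f(x) = 4·x^3 + x^2 + 11·x + 6, leaving 14·x^2 + 17·x + 1 (coefficients mod 19)
The degree is now < 3, so this is the remainder. Hence a · b ≡ 14·x^2 + 17·x + 1 in F_19[x]/(f).

Final answer: a · b ≡ 14·x^2 + 17·x + 1 (mod f(x))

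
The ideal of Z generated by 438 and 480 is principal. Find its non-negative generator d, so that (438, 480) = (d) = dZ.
In the PID Z, (a, b) is generated by gcd(a, b). Compute gcd(480, 438) with the extended Euclidean algorithm, tracking rows (r, s, t) with s·480 + t·438 = r:
  row A: (480, 1, 0)   [1·480 + 0·438 = 480]
  row B: (438, 0, 1)   [0·480 + 1·438 = 438]
  480 = 1·438 + 42   → row C = row A − 1·row B = (42, 1, −1)   [check: 1·480 − 1·438 = 42]
  438 = 10·42 + 18   → row D = row B − 10·row C = (18, −10, 11)   [check: −10·480 + 11·438 = 18]
  42 = 2·18 + 6   → row E = row C − 2·row D = (6, 21, −23)   [check: 21·480 − 23·438 = 6]
  18 = 3·6 + 0   → remainder 0, stop. gcd = 6 (last nonzero row E).
So gcd(438, 480) = 6, with Bézout identity 21·480 − 23·438 = 6. Containment (⊇): the Bézout identity exhibits 6 as an element of (438, 480), giving (6) ⊆ (438, 480). Containment (⊆): since 6 | 438 and 6 | 480 (438 = 6·73, 480 = 6·80), every Z-linear combination of 438 and 480 is divisible by 6, so (438, 480) ⊆ (6). Therefore (438, 480) = (6), d = 6.

Final answer: (438, 480) = (6); d = 6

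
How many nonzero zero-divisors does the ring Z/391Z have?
In Z/391Z each nonzero element is either a unit (gcd with 391 is 1) or a zero-divisor (gcd > 1). The number of units is φ(391): factorise 391 = 17 · 23, so φ(391) = (17 − 1) · (23 − 1) = 16 · 22 = 352. The nonzero elements number 391 − 1 = 390. Hence the nonzero zero-divisors number 390 − 352 = 38.

Final answer: Z/391Z has 38 nonzero zero-divisors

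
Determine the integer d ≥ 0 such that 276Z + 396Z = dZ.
In the PID Z, (a, b) is generated by gcd(a, b). Compute gcd(396, 276) with the extended Euclidean algorithm, tracking rows (r, s, t) with s·396 + t·276 = r:
  row A: (396, 1, 0)   [1·396 + 0·276 = 396]
  row B: (276, 0, 1)   [0·396 + 1·276 = 276]
  396 = 1·276 + 120   → row C = row A − 1·row B = (120, 1, −1)   [check: 1·396 − 1·276 = 120]
  276 = 2·120 + 36   → row D = row B − 2·row C = (36, −2, 3)   [check: −2·396 + 3·276 = 36]
  120 = 3·36 + 12   → row E = row C − 3·row D = (12, 7, −10)   [check: 7·396 − 10·276 = 12]
  36 = 3·12 + 0   → remainder 0, stop. gcd = 12 (last nonzero row E).
So gcd(276, 396) = 12, with Bézout identity 7·396 − 10·276 = 12. Containment (⊇): the Bézout identity exhibits 12 as an element of (276, 396), giving (12) ⊆ (276, 396). Containment (⊆): since 12 | 276 and 12 | 396 (276 = 12·23, 396 = 12·33), every Z-linear combination of 276 and 396 is divisible by 12, so (276, 396) ⊆ (12). Therefore (276, 396) = (12), d = 12.

Final answer: (276, 396) = (12); d = 12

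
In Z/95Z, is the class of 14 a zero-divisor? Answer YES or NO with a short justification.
NO

gcd(14, 95) = 1, so 14 is a unit in Z/95Z (it has a multiplicative inverse). A unit cannot be a zero-divisor: if 14·b ≡ 0 then multiplying both sides by 14^(−1) gives b ≡ 0. So 14 is not a zero-divisor.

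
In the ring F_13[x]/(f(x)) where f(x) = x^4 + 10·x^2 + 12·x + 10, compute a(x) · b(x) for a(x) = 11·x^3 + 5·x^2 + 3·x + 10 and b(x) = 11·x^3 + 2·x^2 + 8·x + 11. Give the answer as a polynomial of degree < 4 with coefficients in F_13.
Multiply as integer polynomials: a · b = 121·x^6 + 77·x^5 + 131·x^4 + 277·x^3 + 99·x^2 + 113·x + 110. Reducing coefficients mod 13: a · b ≡ 4·x^6 + 12·x^5 + x^4 + 4·x^3 + 8·x^2 + 9·x + 6. Now divide by f(x) = x^4 + 10·x^2 + 12·x + 10 in F_13[x], eliminating the leading term at each step:
  leading term 4·x^6: subtract (4·x^2)·f(x) = 4·x^6 + x^4 + 9·x^3 + x^2, leaving 12·x^5 + 8·x^3 + 7·x^2 + 9·x + 6 (coefficients mod 13)
  leading term 12·x^5: subtract (12·x)·f(x) = 12·x^5 + 3·x^3 + x^2 + 3·x, leaving 5·x^3 + 6·x^2 + 6·x + 6 (coefficients mod 13)
The degree is now < 4, so this is the remainder. Hence a · b ≡ 5·x^3 + 6·x^2 + 6·x + 6 in F_13[x]/(f).

Final answer: a · b ≡ 5·x^3 + 6·x^2 + 6·x + 6 (mod f(x))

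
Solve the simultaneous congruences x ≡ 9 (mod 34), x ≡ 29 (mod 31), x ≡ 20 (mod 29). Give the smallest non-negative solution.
The moduli 34, 31, 29 are pairwise coprime, so by the CRT there is a unique solution mod 34·31·29 = 30566.
Solve by successive substitution. Start with x ≡ 9 (mod 34).
  Combine with x ≡ 29 (mod 31): write x = 9 + 34·t and require 9 + 34·t ≡ 29 (mod 31), i.e. 34·t ≡ 29 − 9 ≡ 20 (mod 31). Since 34^(−1) ≡ 21 (mod 31) (34 ≡ 3 (mod 31)), t ≡ 21·20 ≡ 17 (mod 31). So x ≡ 9 + 34·17 = 587 (mod 1054).
  Combine with x ≡ 20 (mod 29): write x = 587 + 1054·t and require 587 + 1054·t ≡ 20 (mod 29), i.e. 1054·t ≡ 20 − 587 ≡ 13 (mod 29). Since 1054^(−1) ≡ 3 (mod 29) (1054 ≡ 10 (mod 29)), t ≡ 3·13 ≡ 10 (mod 29). So x ≡ 587 + 1054·10 = 11127 (mod 30566).
Unique solution in [0, 30566): x = 11127.

Final answer: x ≡ 11127 (mod 30566); the representative in [0, 30566) is 11127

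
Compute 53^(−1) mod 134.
53^(−1) ≡ 43 (mod 134)

Apply the extended Euclidean algorithm to (134, 53), tracking rows (r, s, t) with s·134 + t·53 = r. Each division r_prev = q·r_cur + r_new produces the new row as (previous row) − q·(current row):
  row A: (134, 1, 0)   [1·134 + 0·53 = 134]
  row B: (53, 0, 1)   [0·134 + 1·53 = 53]
  134 = 2·53 + 28   → row C = row A − 2·row B = (28, 1, −2)   [check: 1·134 − 2·53 = 28]
  53 = 1·28 + 25   → row D = row B − 1·row C = (25, −1, 3)   [check: −1·134 + 3·53 = 25]
  28 = 1·25 + 3   → row E = row C − 1·row D = (3, 2, −5)   [check: 2·134 − 5·53 = 3]
  25 = 8·3 + 1   → row F = row D − 8·row E = (1, −17, 43)   [check: −17·134 + 43·53 = 1]
  3 = 3·1 + 0   → remainder 0, stop. gcd = 1 (last nonzero row F).
The gcd is 1, so 53 is invertible mod 134. The last nonzero row gives −17·134 + 43·53 = 1, so t = 43. So 53^(−1) ≡ 43 (mod 134). Verify: 53 · 43 = 2279 ≡ 1 (mod 134). ✓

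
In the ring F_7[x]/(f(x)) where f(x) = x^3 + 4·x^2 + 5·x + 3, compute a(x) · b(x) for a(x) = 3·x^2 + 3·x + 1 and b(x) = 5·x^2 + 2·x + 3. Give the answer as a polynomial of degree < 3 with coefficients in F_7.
a · b ≡ 3·x^2 + 1 (mod f(x))

Multiply as integer polynomials: a · b = 15·x^4 + 21·x^3 + 20·x^2 + 11·x + 3. Reducing coefficients mod 7: a · b ≡ x^4 + 6·x^2 + 4·x + 3. Now divide by f(x) = x^3 + 4·x^2 + 5·x + 3 in F_7[x], eliminating the leading term at each step:
  leading term x^4: subtract (x)·f(x) = x^4 + 4·x^3 + 5·x^2 + 3·x, leaving 3·x^3 + x^2 + x + 3 (coefficients mod 7)
  leading term 3·x^3: subtract (3)·f(x) = 3·x^3 + 5·x^2 + x + 2, leaving 3·x^2 + 1 (coefficients mod 7)
The degree is now < 3, so this is the remainder. Hence a · b ≡ 3·x^2 + 1 in F_7[x]/(f).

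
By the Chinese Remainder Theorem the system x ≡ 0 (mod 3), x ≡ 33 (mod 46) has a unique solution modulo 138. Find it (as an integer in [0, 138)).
x ≡ 33 (mod 138); the representative in [0, 138) is 33

The moduli 3, 46 are pairwise coprime, so by the CRT there is a unique solution mod 3·46 = 138.
Solve by successive substitution. Start with x ≡ 0 (mod 3).
  Combine with x ≡ 33 (mod 46): write x = 3·t and require 3·t ≡ 33 (mod 46). Since 3^(−1) ≡ 31 (mod 46), t ≡ 31·33 ≡ 11 (mod 46). So x ≡ 3·11 = 33 (mod 138).
Unique solution in [0, 138): x = 33.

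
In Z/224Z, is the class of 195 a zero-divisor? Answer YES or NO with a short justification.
NO

gcd(195, 224) = 1, so 195 is a unit in Z/224Z (it has a multiplicative inverse). A unit cannot be a zero-divisor: if 195·b ≡ 0 then multiplying both sides by 195^(−1) gives b ≡ 0. So 195 is not a zero-divisor.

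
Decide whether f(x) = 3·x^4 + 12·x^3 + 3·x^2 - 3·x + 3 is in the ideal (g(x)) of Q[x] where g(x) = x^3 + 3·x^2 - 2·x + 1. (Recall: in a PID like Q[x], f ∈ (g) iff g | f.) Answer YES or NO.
YES

In Q[x] the ideal (g) consists of all multiples of g, so f ∈ (g) iff g | f, i.e. iff the remainder of f on division by g is 0. Divide f by g (g is monic, so eliminate the leading term of the running remainder at each step):
  leading term 3·x^4: subtract (3·x)·g(x) = 3·x^4 + 9·x^3 - 6·x^2 + 3·x, leaving 3·x^3 + 9·x^2 - 6·x + 3
  leading term 3·x^3: subtract (3)·g(x) = 3·x^3 + 9·x^2 - 6·x + 3, leaving 0
The remainder is 0, so f(x) = g(x) · h(x) with h(x) = 3·x + 3. Hence g | f, i.e. f ∈ (g).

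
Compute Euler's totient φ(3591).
φ is multiplicative, with φ(p^e) = p^e − p^(e−1). Factorise 3591 = 3^3 · 7 · 19. Then
  φ(3591) = (3^3 − 3^2) · (7 − 1) · (19 − 1) = 18 · 6 · 18 = 1944.

Final answer: φ(3591) = 1944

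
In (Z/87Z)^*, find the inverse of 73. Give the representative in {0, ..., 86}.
73^(−1) ≡ 31 (mod 87)

Apply the extended Euclidean algorithm to (87, 73), tracking rows (r, s, t) with s·87 + t·73 = r. Each division r_prev = q·r_cur + r_new produces the new row as (previous row) − q·(current row):
  row A: (87, 1, 0)   [1·87 + 0·73 = 87]
  row B: (73, 0, 1)   [0·87 + 1·73 = 73]
  87 = 1·73 + 14   → row C = row A − 1·row B = (14, 1, −1)   [check: 1·87 − 1·73 = 14]
  73 = 5·14 + 3   → row D = row B − 5·row C = (3, −5, 6)   [check: −5·87 + 6·73 = 3]
  14 = 4·3 + 2   → row E = row C − 4·row D = (2, 21, −25)   [check: 21·87 − 25·73 = 2]
  3 = 1·2 + 1   → row F = row D − 1·row E = (1, −26, 31)   [check: −26·87 + 31·73 = 1]
  2 = 2·1 + 0   → remainder 0, stop. gcd = 1 (last nonzero row F).
The gcd is 1, so 73 is invertible mod 87. The last nonzero row gives −26·87 + 31·73 = 1, so t = 31. So 73^(−1) ≡ 31 (mod 87). Verify: 73 · 31 = 2263 ≡ 1 (mod 87). ✓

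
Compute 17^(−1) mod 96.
17^(−1) ≡ 17 (mod 96)

Apply the extended Euclidean algorithm to (96, 17), tracking rows (r, s, t) with s·96 + t·17 = r. Each division r_prev = q·r_cur + r_new produces the new row as (previous row) − q·(current row):
  row A: (96, 1, 0)   [1·96 + 0·17 = 96]
  row B: (17, 0, 1)   [0·96 + 1·17 = 17]
  96 = 5·17 + 11   → row C = row A − 5·row B = (11, 1, −5)   [check: 1·96 − 5·17 = 11]
  17 = 1·11 + 6   → row D = row B − 1·row C = (6, −1, 6)   [check: −1·96 + 6·17 = 6]
  11 = 1·6 + 5   → row E = row C − 1·row D = (5, 2, −11)   [check: 2·96 − 11·17 = 5]
  6 = 1·5 + 1   → row F = row D − 1·row E = (1, −3, 17)   [check: −3·96 + 17·17 = 1]
  5 = 5·1 + 0   → remainder 0, stop. gcd = 1 (last nonzero row F).
The gcd is 1, so 17 is invertible mod 96. The last nonzero row gives −3·96 + 17·17 = 1, so t = 17. So 17^(−1) ≡ 17 (mod 96). Verify: 17 · 17 = 289 ≡ 1 (mod 96). ✓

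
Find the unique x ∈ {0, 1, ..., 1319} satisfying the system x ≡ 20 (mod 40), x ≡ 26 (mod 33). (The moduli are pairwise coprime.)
x ≡ 620 (mod 1320); the representative in [0, 1320) is 620

The moduli 40, 33 are pairwise coprime, so by the CRT there is a unique solution mod 40·33 = 1320.
Solve by successive substitution. Start with x ≡ 20 (mod 40).
  Combine with x ≡ 26 (mod 33): write x = 20 + 40·t and require 20 + 40·t ≡ 26 (mod 33), i.e. 40·t ≡ 26 − 20 ≡ 6 (mod 33). Since 40^(−1) ≡ 19 (mod 33) (40 ≡ 7 (mod 33)), t ≡ 19·6 ≡ 15 (mod 33). So x ≡ 20 + 40·15 = 620 (mod 1320).
Unique solution in [0, 1320): x = 620.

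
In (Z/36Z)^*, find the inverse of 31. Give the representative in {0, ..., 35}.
Apply the extended Euclidean algorithm to (36, 31), tracking rows (r, s, t) with s·36 + t·31 = r. Each division r_prev = q·r_cur + r_new produces the new row as (previous row) − q·(current row):
  row A: (36, 1, 0)   [1·36 + 0·31 = 36]
  row B: (31, 0, 1)   [0·36 + 1·31 = 31]
  36 = 1·31 + 5   → row C = row A − 1·row B = (5, 1, −1)   [check: 1·36 − 1·31 = 5]
  31 = 6·5 + 1   → row D = row B − 6·row C = (1, −6, 7)   [check: −6·36 + 7·31 = 1]
  5 = 5·1 + 0   → remainder 0, stop. gcd = 1 (last nonzero row D).
The gcd is 1, so 31 is invertible mod 36. The last nonzero row gives −6·36 + 7·31 = 1, so t = 7. So 31^(−1) ≡ 7 (mod 36). Verify: 31 · 7 = 217 ≡ 1 (mod 36). ✓

Final answer: 31^(−1) ≡ 7 (mod 36)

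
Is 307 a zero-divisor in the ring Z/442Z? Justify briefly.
gcd(307, 442) = 1, so 307 is a unit in Z/442Z (it has a multiplicative inverse). A unit cannot be a zero-divisor: if 307·b ≡ 0 then multiplying both sides by 307^(−1) gives b ≡ 0. So 307 is not a zero-divisor.

Final answer: NO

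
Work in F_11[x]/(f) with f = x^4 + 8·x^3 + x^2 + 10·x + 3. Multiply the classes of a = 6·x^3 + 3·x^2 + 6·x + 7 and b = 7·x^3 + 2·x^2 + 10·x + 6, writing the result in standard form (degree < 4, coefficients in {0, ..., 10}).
a · b ≡ 7·x + 8 (mod f(x))

Multiply as integer polynomials: a · b = 42·x^6 + 33·x^5 + 108·x^4 + 127·x^3 + 92·x^2 + 106·x + 42. Reducing coefficients mod 11: a · b ≡ 9·x^6 + 9·x^4 + 6·x^3 + 4·x^2 + 7·x + 9. Now divide by f(x) = x^4 + 8·x^3 + x^2 + 10·x + 3 in F_11[x], eliminating the leading term at each step:
  leading term 9·x^6: subtract (9·x^2)·f(x) = 9·x^6 + 6·x^5 + 9·x^4 + 2·x^3 + 5·x^2, leaving 5·x^5 + 4·x^3 + 10·x^2 + 7·x + 9 (coefficients mod 11)
  leading term 5·x^5: subtract (5·x)·f(x) = 5·x^5 + 7·x^4 + 5·x^3 + 6·x^2 + 4·x, leaving 4·x^4 + 10·x^3 + 4·x^2 + 3·x + 9 (coefficients mod 11)
  leading term 4·x^4: subtract (4)·f(x) = 4·x^4 + 10·x^3 + 4·x^2 + 7·x + 1, leaving 7·x + 8 (coefficients mod 11)
The degree is now < 4, so this is the remainder. Hence a · b ≡ 7·x + 8 in F_11[x]/(f).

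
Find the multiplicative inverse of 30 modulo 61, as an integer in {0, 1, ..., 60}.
30^(−1) ≡ 59 (mod 61)

Apply the extended Euclidean algorithm to (61, 30), tracking rows (r, s, t) with s·61 + t·30 = r. Each division r_prev = q·r_cur + r_new produces the new row as (previous row) − q·(current row):
  row A: (61, 1, 0)   [1·61 + 0·30 = 61]
  row B: (30, 0, 1)   [0·61 + 1·30 = 30]
  61 = 2·30 + 1   → row C = row A − 2·row B = (1, 1, −2)   [check: 1·61 − 2·30 = 1]
  30 = 30·1 + 0   → remainder 0, stop. gcd = 1 (last nonzero row C).
The gcd is 1, so 30 is invertible mod 61. The last nonzero row gives 1·61 − 2·30 = 1, so t = −2. So 30^(−1) ≡ −2 ≡ 59 (mod 61). Verify: 30 · 59 = 1770 ≡ 1 (mod 61). ✓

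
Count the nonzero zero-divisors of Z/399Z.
In Z/399Z each nonzero element is either a unit (gcd with 399 is 1) or a zero-divisor (gcd > 1). The number of units is φ(399): factorise 399 = 3 · 7 · 19, so φ(399) = (3 − 1) · (7 − 1) · (19 − 1) = 2 · 6 · 18 = 216. The nonzero elements number 399 − 1 = 398. Hence the nonzero zero-divisors number 398 − 216 = 182.

Final answer: Z/399Z has 182 nonzero zero-divisors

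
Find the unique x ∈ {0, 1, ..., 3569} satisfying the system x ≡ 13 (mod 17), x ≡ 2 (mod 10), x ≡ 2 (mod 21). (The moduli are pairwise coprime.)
The moduli 17, 10, 21 are pairwise coprime, so by the CRT there is a unique solution mod 17·10·21 = 3570.
Solve by successive substitution. Start with x ≡ 13 (mod 17).
  Combine with x ≡ 2 (mod 10): write x = 13 + 17·t and require 13 + 17·t ≡ 2 (mod 10), i.e. 17·t ≡ 2 − 13 ≡ 9 (mod 10). Since 17^(−1) ≡ 3 (mod 10) (17 ≡ 7 (mod 10)), t ≡ 3·9 ≡ 7 (mod 10). So x ≡ 13 + 17·7 = 132 (mod 170).
  Combine with x ≡ 2 (mod 21): write x = 132 + 170·t and require 132 + 170·t ≡ 2 (mod 21), i.e. 170·t ≡ 2 − 132 ≡ 17 (mod 21). Since 170^(−1) ≡ 11 (mod 21) (170 ≡ 2 (mod 21)), t ≡ 11·17 ≡ 19 (mod 21). So x ≡ 132 + 170·19 = 3362 (mod 3570).
Unique solution in [0, 3570): x = 3362.

Final answer: x ≡ 3362 (mod 3570); the representative in [0, 3570) is 3362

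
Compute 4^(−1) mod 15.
4^(−1) ≡ 4 (mod 15)

Apply the extended Euclidean algorithm to (15, 4), tracking rows (r, s, t) with s·15 + t·4 = r. Each division r_prev = q·r_cur + r_new produces the new row as (previous row) − q·(current row):
  row A: (15, 1, 0)   [1·15 + 0·4 = 15]
  row B: (4, 0, 1)   [0·15 + 1·4 = 4]
  15 = 3·4 + 3   → row C = row A − 3·row B = (3, 1, −3)   [check: 1·15 − 3·4 = 3]
  4 = 1·3 + 1   → row D = row B − 1·row C = (1, −1, 4)   [check: −1·15 + 4·4 = 1]
  3 = 3·1 + 0   → remainder 0, stop. gcd = 1 (last nonzero row D).
The gcd is 1, so 4 is invertible mod 15. The last nonzero row gives −1·15 + 4·4 = 1, so t = 4. So 4^(−1) ≡ 4 (mod 15). Verify: 4 · 4 = 16 ≡ 1 (mod 15). ✓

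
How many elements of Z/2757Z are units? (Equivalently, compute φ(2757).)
An element a ∈ Z/2757Z is a unit iff gcd(a, 2757) = 1, so the number of units is φ(2757). φ is multiplicative, with φ(p^e) = p^e − p^(e−1). Factorise 2757 = 3 · 919. Then
  φ(2757) = (3 − 1) · (919 − 1) = 2 · 918 = 1836.

Final answer: Z/2757Z has φ(2757) = 1836 units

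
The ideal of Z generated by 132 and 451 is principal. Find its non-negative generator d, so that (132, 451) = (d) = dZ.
(132, 451) = (11); d = 11

In the PID Z, (a, b) is generated by gcd(a, b). Compute gcd(451, 132) with the extended Euclidean algorithm, tracking rows (r, s, t) with s·451 + t·132 = r:
  row A: (451, 1, 0)   [1·451 + 0·132 = 451]
  row B: (132, 0, 1)   [0·451 + 1·132 = 132]
  451 = 3·132 + 55   → row C = row A − 3·row B = (55, 1, −3)   [check: 1·451 − 3·132 = 55]
  132 = 2·55 + 22   → row D = row B − 2·row C = (22, −2, 7)   [check: −2·451 + 7·132 = 22]
  55 = 2·22 + 11   → row E = row C − 2·row D = (11, 5, −17)   [check: 5·451 − 17·132 = 11]
  22 = 2·11 + 0   → remainder 0, stop. gcd = 11 (last nonzero row E).
So gcd(132, 451) = 11, with Bézout identity 5·451 − 17·132 = 11. Containment (⊇): the Bézout identity exhibits 11 as an element of (132, 451), giving (11) ⊆ (132, 451). Containment (⊆): since 11 | 132 and 11 | 451 (132 = 11·12, 451 = 11·41), every Z-linear combination of 132 and 451 is divisible by 11, so (132, 451) ⊆ (11). Therefore (132, 451) = (11), d = 11.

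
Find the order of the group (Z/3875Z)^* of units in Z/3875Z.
|(Z/3875Z)^*| = 3000

(Z/3875Z)^* consists of the classes a with gcd(a, 3875) = 1, so its order is φ(3875). φ is multiplicative, with φ(p^e) = p^e − p^(e−1). Factorise 3875 = 5^3 · 31. Then
  φ(3875) = (5^3 − 5^2) · (31 − 1) = 100 · 30 = 3000.
Thus |(Z/3875Z)^*| = 3000.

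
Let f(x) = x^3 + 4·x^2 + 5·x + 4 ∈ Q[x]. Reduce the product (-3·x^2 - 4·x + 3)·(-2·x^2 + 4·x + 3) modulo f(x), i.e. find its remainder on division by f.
First multiply in Q[x] without reducing: a · b = 6·x^4 - 4·x^3 - 31·x^2 + 9. Now divide by f(x) = x^3 + 4·x^2 + 5·x + 4, eliminating the leading term at each step:
  leading term 6·x^4: subtract (6·x)·f(x) = 6·x^4 + 24·x^3 + 30·x^2 + 24·x, leaving -28·x^3 - 61·x^2 - 24·x + 9
  leading term -28·x^3: subtract (-28)·f(x) = -28·x^3 - 112·x^2 - 140·x - 112, leaving 51·x^2 + 116·x + 121
The degree is now < 3, so this is the remainder. Hence a · b ≡ 51·x^2 + 116·x + 121 in Q[x]/(f).

Final answer: a · b ≡ 51·x^2 + 116·x + 121 (mod f(x))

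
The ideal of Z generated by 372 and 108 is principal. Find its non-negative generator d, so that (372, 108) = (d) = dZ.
(372, 108) = (12); d = 12

In the PID Z, (a, b) is generated by gcd(a, b). Compute gcd(372, 108) with the extended Euclidean algorithm, tracking rows (r, s, t) with s·372 + t·108 = r:
  row A: (372, 1, 0)   [1·372 + 0·108 = 372]
  row B: (108, 0, 1)   [0·372 + 1·108 = 108]
  372 = 3·108 + 48   → row C = row A − 3·row B = (48, 1, −3)   [check: 1·372 − 3·108 = 48]
  108 = 2·48 + 12   → row D = row B − 2·row C = (12, −2, 7)   [check: −2·372 + 7·108 = 12]
  48 = 4·12 + 0   → remainder 0, stop. gcd = 12 (last nonzero row D).
So gcd(372, 108) = 12, with Bézout identity −2·372 + 7·108 = 12. Containment (⊇): the Bézout identity exhibits 12 as an element of (372, 108), giving (12) ⊆ (372, 108). Containment (⊆): since 12 | 372 and 12 | 108 (372 = 12·31, 108 = 12·9), every Z-linear combination of 372 and 108 is divisible by 12, so (372, 108) ⊆ (12). Therefore (372, 108) = (12), d = 12.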